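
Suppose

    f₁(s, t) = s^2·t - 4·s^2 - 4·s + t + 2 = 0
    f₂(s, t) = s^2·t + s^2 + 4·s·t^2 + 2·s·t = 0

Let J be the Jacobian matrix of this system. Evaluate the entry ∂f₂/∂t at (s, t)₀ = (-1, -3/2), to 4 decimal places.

11.0000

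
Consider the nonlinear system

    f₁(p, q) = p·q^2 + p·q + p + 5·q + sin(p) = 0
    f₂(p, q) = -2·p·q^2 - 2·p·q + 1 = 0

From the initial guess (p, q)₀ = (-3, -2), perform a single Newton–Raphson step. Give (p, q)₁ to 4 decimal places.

At (-3, -2): F = (-19.141120, 13.0000).
Jacobian J = [[q^2 + q + cos(p) + 1, 2·p·q + p + 5], [-2·q^2 - 2·q, -4·p·q - 2·p]].
At the point, J = [[2.010008, 14.0000], [-4.0000, -18.0000]] (det J = 19.819865).
Solving J·Δ = −F gives Δ = (-8.2009, 2.5446).
Then the next iterate is (p, q)₁ = (-11.2009, 0.5446).

(-11.2009, 0.5446)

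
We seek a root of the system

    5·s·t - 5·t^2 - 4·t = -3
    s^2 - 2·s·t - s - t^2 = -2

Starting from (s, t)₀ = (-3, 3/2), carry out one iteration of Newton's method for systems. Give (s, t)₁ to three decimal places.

At (-3, 3/2): F = (-36.750, 20.750).
Jacobian J = [[5·t, 5·s - 10·t - 4], [2·s - 2·t - 1, -2·s - 2·t]].
At the point, J = [[7.500, -34.000], [-10.000, 3.000]] (det J = -317.500).
Solving J·Δ = −F gives Δ = (1.875, -0.667).
Then the next iterate is (s, t)₁ = (-1.125, 0.833).

(-1.125, 0.833)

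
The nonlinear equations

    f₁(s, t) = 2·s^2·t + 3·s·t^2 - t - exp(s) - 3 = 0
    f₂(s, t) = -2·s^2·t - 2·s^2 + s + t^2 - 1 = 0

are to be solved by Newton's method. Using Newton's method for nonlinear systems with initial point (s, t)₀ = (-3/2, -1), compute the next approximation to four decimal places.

(-0.1815, -1.0279)

At (-3/2, -1): F = (-11.223130, -1.5000).
Jacobian J = [[4·s·t + 3·t^2 - exp(s), 2·s^2 + 6·s·t - 1], [-4·s·t - 4·s + 1, -2·s^2 + 2·t]].
At the point, J = [[8.776870, 12.5000], [1.0000, -6.5000]] (det J = -69.549654).
Solving J·Δ = −F gives Δ = (1.3185, -0.0279).
Then the next iterate is (s, t)₁ = (-0.1815, -1.0279).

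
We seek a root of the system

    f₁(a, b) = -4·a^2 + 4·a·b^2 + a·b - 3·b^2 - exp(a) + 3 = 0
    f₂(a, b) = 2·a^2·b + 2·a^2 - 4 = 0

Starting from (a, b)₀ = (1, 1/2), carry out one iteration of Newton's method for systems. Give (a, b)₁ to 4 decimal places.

At (1, 1/2): F = (-2.968282, -1.0000).
Jacobian J = [[-8·a + 4·b^2 + b - exp(a), 8·a·b + a - 6·b], [4·a·b + 4·a, 2·a^2]].
At the point, J = [[-9.218282, 2.0000], [6.0000, 2.0000]] (det J = -30.436564).
Solving J·Δ = −F gives Δ = (-0.1293, 0.8880).
Then the next iterate is (a, b)₁ = (0.8707, 1.3880).

(0.8707, 1.3880)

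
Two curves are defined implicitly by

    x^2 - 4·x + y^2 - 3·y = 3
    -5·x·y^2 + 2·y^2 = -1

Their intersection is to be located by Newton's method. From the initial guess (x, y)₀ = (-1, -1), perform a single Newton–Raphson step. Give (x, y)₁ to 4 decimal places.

At (-1, -1): F = (6.0000, 8.0000).
Jacobian J = [[2·x - 4, 2·y - 3], [-5·y^2, -10·x·y + 4·y]].
At the point, J = [[-6.0000, -5.0000], [-5.0000, -14.0000]] (det J = 59.0000).
Solving J·Δ = −F gives Δ = (0.7458, 0.3051).
Then the next iterate is (x, y)₁ = (-0.2542, -0.6949).

(-0.2542, -0.6949)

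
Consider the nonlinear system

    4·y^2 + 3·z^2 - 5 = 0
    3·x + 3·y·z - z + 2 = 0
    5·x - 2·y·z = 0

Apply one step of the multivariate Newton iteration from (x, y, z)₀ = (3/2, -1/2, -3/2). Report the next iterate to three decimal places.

At (3/2, -1/2, -3/2): F = (2.750, 10.250, 6.000).
Jacobian J = [[0, 8·y, 6·z], [3, 3·z, 3·y - 1], [5, -2·z, -2·y]].
At the point, J = [[0.000, -4.000, -9.000], [3.000, -4.500, -2.500], [5.000, 3.000, 1.000]] (det J = -221.500).
Solving J·Δ = −F gives Δ = (-1.853, 1.159, -0.209).
Then the next iterate is (x, y, z)₁ = (-0.353, 0.659, -1.709).

(-0.353, 0.659, -1.709)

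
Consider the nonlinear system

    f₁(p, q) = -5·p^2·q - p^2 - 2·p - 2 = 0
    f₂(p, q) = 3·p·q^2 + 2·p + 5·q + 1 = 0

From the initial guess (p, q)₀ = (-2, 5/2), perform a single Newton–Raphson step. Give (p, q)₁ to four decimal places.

(-1.1638, 2.0740)

At (-2, 5/2): F = (-52.0000, -28.0000).
Jacobian J = [[-10·p·q - 2·p - 2, -5·p^2], [3·q^2 + 2, 6·p·q + 5]].
At the point, J = [[52.0000, -20.0000], [20.7500, -25.0000]] (det J = -885.0000).
Solving J·Δ = −F gives Δ = (0.8362, -0.4260).
Then the next iterate is (p, q)₁ = (-1.1638, 2.0740).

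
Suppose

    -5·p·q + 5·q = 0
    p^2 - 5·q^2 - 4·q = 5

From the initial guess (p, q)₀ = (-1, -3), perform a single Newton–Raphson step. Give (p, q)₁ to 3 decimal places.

(0.000, -1.500)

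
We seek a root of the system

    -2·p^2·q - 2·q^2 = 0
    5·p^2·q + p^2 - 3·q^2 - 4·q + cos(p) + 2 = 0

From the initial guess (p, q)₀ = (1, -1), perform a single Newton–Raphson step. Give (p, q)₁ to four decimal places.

(0.9799, -0.9597)

At (1, -1): F = (0.0000, -0.459698).
Jacobian J = [[-4·p·q, -2·p^2 - 4·q], [10·p·q + 2·p - sin(p), 5·p^2 - 6·q - 4]].
At the point, J = [[4.0000, 2.0000], [-8.841471, 7.0000]] (det J = 45.682942).
Solving J·Δ = −F gives Δ = (-0.0201, 0.0403).
Then the next iterate is (p, q)₁ = (0.9799, -0.9597).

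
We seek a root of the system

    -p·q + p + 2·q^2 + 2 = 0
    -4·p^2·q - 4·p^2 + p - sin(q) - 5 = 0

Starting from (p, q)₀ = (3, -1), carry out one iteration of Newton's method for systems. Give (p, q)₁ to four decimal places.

At (3, -1): F = (10.0000, -1.158529).
Jacobian J = [[-q + 1, -p + 4·q], [-8·p·q - 8·p + 1, -4·p^2 - cos(q)]].
At the point, J = [[2.0000, -7.0000], [1.0000, -36.540302]] (det J = -66.080605).
Solving J·Δ = −F gives Δ = (-5.6524, -0.1864).
Then the next iterate is (p, q)₁ = (-2.6524, -1.1864).

(-2.6524, -1.1864)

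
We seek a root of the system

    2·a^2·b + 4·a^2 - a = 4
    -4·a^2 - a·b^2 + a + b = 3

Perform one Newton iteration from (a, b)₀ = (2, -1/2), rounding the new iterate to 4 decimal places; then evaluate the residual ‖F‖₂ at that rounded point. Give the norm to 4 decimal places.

5.6219

At (2, -1/2): F = (6.0000, -18.0000).
Jacobian J = [[4·a·b + 8·a - 1, 2·a^2], [-8·a - b^2 + 1, -2·a·b + 1]].
At the point, J = [[11.0000, 8.0000], [-15.2500, 3.0000]] (det J = 155.0000).
Solving J·Δ = −F gives Δ = (-1.0452, 0.6871).
Then the next iterate is (a, b)₁ = (0.9548, 0.1871).
Re-evaluating at (0.9548, 0.1871): F = (-0.967091, -5.538096), so ‖F‖₂ = 5.6219.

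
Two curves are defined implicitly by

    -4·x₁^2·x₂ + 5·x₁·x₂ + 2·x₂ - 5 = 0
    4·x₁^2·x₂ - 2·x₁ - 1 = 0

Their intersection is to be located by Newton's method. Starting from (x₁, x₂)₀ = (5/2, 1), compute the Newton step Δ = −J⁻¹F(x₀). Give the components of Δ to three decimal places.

At (5/2, 1): F = (-15.500, 19.000).
Jacobian J = [[-8·x₁·x₂ + 5·x₂, -4·x₁^2 + 5·x₁ + 2], [8·x₁·x₂ - 2, 4·x₁^2]].
At the point, J = [[-15.000, -10.500], [18.000, 25.000]] (det J = -186.000).
Solving J·Δ = −F gives Δ = (-1.011, -0.032).

(-1.011, -0.032)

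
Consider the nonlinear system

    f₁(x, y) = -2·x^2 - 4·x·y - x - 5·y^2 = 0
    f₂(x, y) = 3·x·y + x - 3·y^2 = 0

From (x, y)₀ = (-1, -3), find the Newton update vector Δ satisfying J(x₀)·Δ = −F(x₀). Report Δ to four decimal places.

At (-1, -3): F = (-58.0000, -19.0000).
Jacobian J = [[-4·x - 4·y - 1, -4·x - 10·y], [3·y + 1, 3·x - 6·y]].
At the point, J = [[15.0000, 34.0000], [-8.0000, 15.0000]] (det J = 497.0000).
Solving J·Δ = −F gives Δ = (0.4507, 1.5070).

(0.4507, 1.5070)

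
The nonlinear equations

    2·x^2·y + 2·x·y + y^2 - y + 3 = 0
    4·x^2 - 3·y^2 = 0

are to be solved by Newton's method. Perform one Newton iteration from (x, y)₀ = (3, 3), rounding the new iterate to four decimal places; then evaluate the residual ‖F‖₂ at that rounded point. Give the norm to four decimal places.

24.5165

At (3, 3): F = (81.0000, 9.0000).
Jacobian J = [[4·x·y + 2·y, 2·x^2 + 2·x + 2·y - 1], [8·x, -6·y]].
At the point, J = [[42.0000, 29.0000], [24.0000, -18.0000]] (det J = -1452.0000).
Solving J·Δ = −F gives Δ = (-1.1839, -1.0785).
Then the next iterate is (x, y)₁ = (1.8161, 1.9215).
Re-evaluating at (1.8161, 1.9215): F = (24.424991, 2.116390), so ‖F‖₂ = 24.5165.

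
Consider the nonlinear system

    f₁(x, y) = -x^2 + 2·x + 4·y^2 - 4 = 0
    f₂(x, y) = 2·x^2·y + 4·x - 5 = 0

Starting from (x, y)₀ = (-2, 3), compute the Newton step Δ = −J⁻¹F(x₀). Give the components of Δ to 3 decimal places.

At (-2, 3): F = (24.000, 11.000).
Jacobian J = [[-2·x + 2, 8·y], [4·x·y + 4, 2·x^2]].
At the point, J = [[6.000, 24.000], [-20.000, 8.000]] (det J = 528.000).
Solving J·Δ = −F gives Δ = (0.136, -1.034).

(0.136, -1.034)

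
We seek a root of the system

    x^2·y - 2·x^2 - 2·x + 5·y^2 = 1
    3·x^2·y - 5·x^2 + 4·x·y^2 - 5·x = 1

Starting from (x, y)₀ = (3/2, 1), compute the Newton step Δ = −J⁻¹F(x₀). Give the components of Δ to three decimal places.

(7.789, 3.281)

At (3/2, 1): F = (-1.250, -7.000).
Jacobian J = [[2·x·y - 4·x - 2, x^2 + 10·y], [6·x·y - 10·x + 4·y^2 - 5, 3·x^2 + 8·x·y]].
At the point, J = [[-5.000, 12.250], [-7.000, 18.750]] (det J = -8.000).
Solving J·Δ = −F gives Δ = (7.789, 3.281).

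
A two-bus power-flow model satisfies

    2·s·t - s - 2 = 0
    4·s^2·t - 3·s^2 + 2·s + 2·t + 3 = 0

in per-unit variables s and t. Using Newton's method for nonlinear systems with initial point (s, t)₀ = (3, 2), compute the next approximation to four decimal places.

(1.9487, 1.3590)

At (3, 2): F = (7.0000, 58.0000).
Jacobian J = [[2·t - 1, 2·s], [8·s·t - 6·s + 2, 4·s^2 + 2]].
At the point, J = [[3.0000, 6.0000], [32.0000, 38.0000]] (det J = -78.0000).
Solving J·Δ = −F gives Δ = (-1.0513, -0.6410).
Then the next iterate is (s, t)₁ = (1.9487, 1.3590).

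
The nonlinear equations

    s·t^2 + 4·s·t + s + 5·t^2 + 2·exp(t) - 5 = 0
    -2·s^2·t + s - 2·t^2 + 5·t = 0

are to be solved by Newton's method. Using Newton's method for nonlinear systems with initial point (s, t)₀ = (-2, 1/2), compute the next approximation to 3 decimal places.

(1.613, 3.313)

At (-2, 1/2): F = (-6.95256, -4.000).
Jacobian J = [[t^2 + 4·t + 1, 2·s·t + 4·s + 10·t + 2·exp(t)], [-4·s·t + 1, -2·s^2 - 4·t + 5]].
At the point, J = [[3.250, -1.70256], [5.000, -5.000]] (det J = -7.73721).
Solving J·Δ = −F gives Δ = (3.613, 2.813).
Then the next iterate is (s, t)₁ = (1.613, 3.313).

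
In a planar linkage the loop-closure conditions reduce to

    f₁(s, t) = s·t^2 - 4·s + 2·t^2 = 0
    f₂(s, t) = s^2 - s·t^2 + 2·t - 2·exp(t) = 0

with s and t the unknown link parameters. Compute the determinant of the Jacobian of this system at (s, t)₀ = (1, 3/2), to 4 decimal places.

J = [[t^2 - 4, 2·s·t + 4·t], [2·s - t^2, -2·s·t - 2·exp(t) + 2]].
At the point, J = [[-1.7500, 9.0000], [-0.2500, -9.963378]].
det J = 19.6859.

19.6859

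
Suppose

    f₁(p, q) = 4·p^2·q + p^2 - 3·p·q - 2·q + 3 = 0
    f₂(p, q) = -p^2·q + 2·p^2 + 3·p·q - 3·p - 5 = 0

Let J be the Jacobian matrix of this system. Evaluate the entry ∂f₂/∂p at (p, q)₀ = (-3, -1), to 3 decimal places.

-24.000

∂f₂/∂p = -2·p·q + 4·p + 3·q - 3.
At (-3, -1) this is -24.000.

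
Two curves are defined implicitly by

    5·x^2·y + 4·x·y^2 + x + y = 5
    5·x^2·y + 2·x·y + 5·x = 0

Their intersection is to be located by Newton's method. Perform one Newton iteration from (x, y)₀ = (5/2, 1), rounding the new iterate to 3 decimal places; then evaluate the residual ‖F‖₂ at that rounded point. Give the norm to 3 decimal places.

At (5/2, 1): F = (39.750, 48.750).
Jacobian J = [[10·x·y + 4·y^2 + 1, 5·x^2 + 8·x·y + 1], [10·x·y + 2·y + 5, 5·x^2 + 2·x]].
At the point, J = [[30.000, 52.250], [32.000, 36.250]] (det J = -584.500).
Solving J·Δ = −F gives Δ = (-1.893, 0.326).
Then the next iterate is (x, y)₁ = (0.607, 1.326).
Re-evaluating at (0.607, 1.326): F = (3.64491, 7.08758), so ‖F‖₂ = 7.970.

7.970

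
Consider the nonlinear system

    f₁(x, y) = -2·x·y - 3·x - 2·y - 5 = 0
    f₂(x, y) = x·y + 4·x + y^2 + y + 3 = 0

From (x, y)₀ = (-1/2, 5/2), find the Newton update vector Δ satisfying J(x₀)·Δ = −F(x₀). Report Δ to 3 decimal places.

(-0.653, -0.773)

At (-1/2, 5/2): F = (-6.000, 8.500).
Jacobian J = [[-2·y - 3, -2·x - 2], [y + 4, x + 2·y + 1]].
At the point, J = [[-8.000, -1.000], [6.500, 5.500]] (det J = -37.500).
Solving J·Δ = −F gives Δ = (-0.653, -0.773).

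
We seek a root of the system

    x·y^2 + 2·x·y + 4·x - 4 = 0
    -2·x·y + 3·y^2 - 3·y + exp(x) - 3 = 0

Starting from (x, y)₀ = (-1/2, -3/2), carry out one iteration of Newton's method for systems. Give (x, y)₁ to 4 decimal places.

At (-1/2, -3/2): F = (-5.6250, 7.356531).
Jacobian J = [[y^2 + 2·y + 4, 2·x·y + 2·x], [-2·y + exp(x), -2·x + 6·y - 3]].
At the point, J = [[3.2500, 0.5000], [3.606531, -11.0000]] (det J = -37.553265).
Solving J·Δ = −F gives Δ = (1.5497, 1.1769).
Then the next iterate is (x, y)₁ = (1.0497, -0.3231).

(1.0497, -0.3231)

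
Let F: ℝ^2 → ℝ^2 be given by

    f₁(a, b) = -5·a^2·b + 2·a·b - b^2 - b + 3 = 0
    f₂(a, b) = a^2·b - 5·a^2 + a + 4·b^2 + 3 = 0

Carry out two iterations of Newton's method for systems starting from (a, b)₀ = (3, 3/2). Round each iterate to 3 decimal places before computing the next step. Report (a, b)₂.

At (3, 3/2): F = (-59.250, -16.500).
Jacobian J = [[-10·a·b + 2·b, -5·a^2 + 2·a - 2·b - 1], [2·a·b - 10·a + 1, a^2 + 8·b]].
At the point, J = [[-42.000, -43.000], [-20.000, 21.000]] (det J = -1742.000).
Solving J·Δ = −F gives Δ = (-1.122, -0.282).
Then the next iterate is (a, b)₁ = (1.878, 1.218).
Round to (1.878, 1.218) and repeat: F = (-16.60544, -2.52658), J = [[-20.43804, -17.31442], [-13.20519, 13.27088]].
Δ = (-0.528, -0.335), so (a, b)₂ = (1.350, 0.883).

(1.350, 0.883)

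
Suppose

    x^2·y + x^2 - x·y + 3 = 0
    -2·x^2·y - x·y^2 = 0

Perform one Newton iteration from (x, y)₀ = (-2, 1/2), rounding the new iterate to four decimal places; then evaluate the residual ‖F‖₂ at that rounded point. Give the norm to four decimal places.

3.0083

At (-2, 1/2): F = (10.0000, -3.5000).
Jacobian J = [[2·x·y + 2·x - y, x^2 - x], [-4·x·y - y^2, -2·x^2 - 2·x·y]].
At the point, J = [[-6.5000, 6.0000], [3.7500, -6.0000]] (det J = 16.5000).
Solving J·Δ = −F gives Δ = (2.3636, 0.8939).
Then the next iterate is (x, y)₁ = (0.3636, 1.3939).
Re-evaluating at (0.3636, 1.3939): F = (2.809663, -1.075020), so ‖F‖₂ = 3.0083.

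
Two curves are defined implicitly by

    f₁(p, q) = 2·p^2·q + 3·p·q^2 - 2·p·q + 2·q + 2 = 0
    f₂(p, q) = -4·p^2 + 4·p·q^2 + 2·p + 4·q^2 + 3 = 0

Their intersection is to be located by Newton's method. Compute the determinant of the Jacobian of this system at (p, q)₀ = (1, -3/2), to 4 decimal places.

J = [[4·p·q + 3·q^2 - 2·q, 2·p^2 + 6·p·q - 2·p + 2], [-8·p + 4·q^2 + 2, 8·p·q + 8·q]].
At the point, J = [[3.7500, -7.0000], [3.0000, -24.0000]].
det J = -69.0000.

-69.0000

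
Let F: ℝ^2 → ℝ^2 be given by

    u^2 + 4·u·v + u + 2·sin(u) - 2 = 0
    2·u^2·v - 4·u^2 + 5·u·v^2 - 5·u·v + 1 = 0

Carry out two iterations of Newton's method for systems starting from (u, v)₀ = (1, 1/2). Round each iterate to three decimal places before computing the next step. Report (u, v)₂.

At (1, 1/2): F = (3.68294, -3.250).
Jacobian J = [[2·u + 4·v + 2·cos(u) + 1, 4·u], [4·u·v - 8·u + 5·v^2 - 5·v, 2·u^2 + 10·u·v - 5·u]].
At the point, J = [[6.08060, 4.000], [-7.250, 2.000]] (det J = 41.16121).
Solving J·Δ = −F gives Δ = (-0.495, -0.169).
Then the next iterate is (u, v)₁ = (0.505, 0.331).
Round to (0.505, 0.331) and repeat: F = (0.39626, -0.41041), J = [[5.08435, 2.020], [-4.47858, -0.34340]].
Δ = (-0.095, 0.043), so (u, v)₂ = (0.410, 0.374).

(0.410, 0.374)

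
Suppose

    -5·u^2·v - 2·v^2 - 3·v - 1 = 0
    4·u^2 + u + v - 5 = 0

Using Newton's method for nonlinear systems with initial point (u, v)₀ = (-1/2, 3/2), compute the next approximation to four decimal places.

(-2.3333, -1.0000)

At (-1/2, 3/2): F = (-11.8750, -3.0000).
Jacobian J = [[-10·u·v, -5·u^2 - 4·v - 3], [8·u + 1, 1]].
At the point, J = [[7.5000, -10.2500], [-3.0000, 1.0000]] (det J = -23.2500).
Solving J·Δ = −F gives Δ = (-1.8333, -2.5000).
Then the next iterate is (u, v)₁ = (-2.3333, -1.0000).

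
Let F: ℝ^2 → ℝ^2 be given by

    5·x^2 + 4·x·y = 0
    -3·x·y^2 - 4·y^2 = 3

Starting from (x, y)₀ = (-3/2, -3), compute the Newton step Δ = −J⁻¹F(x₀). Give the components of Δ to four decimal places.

At (-3/2, -3): F = (29.2500, 1.5000).
Jacobian J = [[10·x + 4·y, 4·x], [-3·y^2, -6·x·y - 8·y]].
At the point, J = [[-27.0000, -6.0000], [-27.0000, -3.0000]] (det J = -81.0000).
Solving J·Δ = −F gives Δ = (-0.9722, 9.2500).

(-0.9722, 9.2500)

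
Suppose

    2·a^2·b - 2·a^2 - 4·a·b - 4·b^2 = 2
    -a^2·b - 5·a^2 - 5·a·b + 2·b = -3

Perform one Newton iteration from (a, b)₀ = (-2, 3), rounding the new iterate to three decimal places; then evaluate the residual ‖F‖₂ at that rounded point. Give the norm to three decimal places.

At (-2, 3): F = (2.000, 7.000).
Jacobian J = [[4·a·b - 4·a - 4·b, 2·a^2 - 4·a - 8·b], [-2·a·b - 10·a - 5·b, -a^2 - 5·a + 2]].
At the point, J = [[-28.000, -8.000], [17.000, 8.000]] (det J = -88.000).
Solving J·Δ = −F gives Δ = (0.818, -2.614).
Then the next iterate is (a, b)₁ = (-1.182, 0.386).
Re-evaluating at (-1.182, 0.386): F = (-2.48664, -1.47165), so ‖F‖₂ = 2.889.

2.889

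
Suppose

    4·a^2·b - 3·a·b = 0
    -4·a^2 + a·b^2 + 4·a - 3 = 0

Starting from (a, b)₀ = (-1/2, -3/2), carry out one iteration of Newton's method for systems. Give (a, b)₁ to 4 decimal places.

At (-1/2, -3/2): F = (-3.7500, -7.1250).
Jacobian J = [[8·a·b - 3·b, 4·a^2 - 3·a], [-8·a + b^2 + 4, 2·a·b]].
At the point, J = [[10.5000, 2.5000], [10.2500, 1.5000]] (det J = -9.8750).
Solving J·Δ = −F gives Δ = (1.2342, -3.6835).
Then the next iterate is (a, b)₁ = (0.7342, -5.1835).

(0.7342, -5.1835)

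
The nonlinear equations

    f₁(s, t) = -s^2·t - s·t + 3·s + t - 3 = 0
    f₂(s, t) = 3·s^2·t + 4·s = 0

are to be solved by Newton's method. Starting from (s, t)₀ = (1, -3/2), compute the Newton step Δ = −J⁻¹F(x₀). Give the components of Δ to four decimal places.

At (1, -3/2): F = (1.5000, -0.5000).
Jacobian J = [[-2·s·t - t + 3, -s^2 - s + 1], [6·s·t + 4, 3·s^2]].
At the point, J = [[7.5000, -1.0000], [-5.0000, 3.0000]] (det J = 17.5000).
Solving J·Δ = −F gives Δ = (-0.2286, -0.2143).

(-0.2286, -0.2143)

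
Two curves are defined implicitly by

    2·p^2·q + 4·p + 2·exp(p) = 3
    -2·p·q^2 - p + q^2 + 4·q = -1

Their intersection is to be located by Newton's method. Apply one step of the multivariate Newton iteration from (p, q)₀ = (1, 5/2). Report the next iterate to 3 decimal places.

At (1, 5/2): F = (11.43656, 3.750).
Jacobian J = [[4·p·q + 2·exp(p) + 4, 2·p^2], [-2·q^2 - 1, -4·p·q + 2·q + 4]].
At the point, J = [[19.43656, 2.000], [-13.500, -1.000]] (det J = 7.56344).
Solving J·Δ = −F gives Δ = (2.504, -30.050).
Then the next iterate is (p, q)₁ = (3.504, -27.550).

(3.504, -27.550)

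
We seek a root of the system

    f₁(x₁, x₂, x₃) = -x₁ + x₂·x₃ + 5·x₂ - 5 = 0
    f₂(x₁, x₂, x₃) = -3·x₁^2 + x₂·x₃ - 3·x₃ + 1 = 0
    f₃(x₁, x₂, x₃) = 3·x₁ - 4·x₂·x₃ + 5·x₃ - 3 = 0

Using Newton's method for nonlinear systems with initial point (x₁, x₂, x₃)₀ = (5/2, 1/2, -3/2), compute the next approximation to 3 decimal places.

At (5/2, 1/2, -3/2): F = (-5.750, -14.000, 0.000).
Jacobian J = [[-1, x₃ + 5, x₂], [-6·x₁, x₃, x₂ - 3], [3, -4·x₃, -4·x₂ + 5]].
At the point, J = [[-1.000, 3.500, 0.500], [-15.000, -1.500, -2.500], [3.000, 6.000, 3.000]] (det J = 78.000).
Solving J·Δ = −F gives Δ = (-0.572, 1.957, -3.341).
Then the next iterate is (x₁, x₂, x₃)₁ = (1.928, 2.457, -4.841).

(1.928, 2.457, -4.841)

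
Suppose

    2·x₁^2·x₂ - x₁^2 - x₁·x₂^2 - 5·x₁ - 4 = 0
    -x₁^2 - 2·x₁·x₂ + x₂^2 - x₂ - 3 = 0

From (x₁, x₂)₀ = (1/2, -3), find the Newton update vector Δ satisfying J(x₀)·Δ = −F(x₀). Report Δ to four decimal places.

(-0.4045, 1.2159)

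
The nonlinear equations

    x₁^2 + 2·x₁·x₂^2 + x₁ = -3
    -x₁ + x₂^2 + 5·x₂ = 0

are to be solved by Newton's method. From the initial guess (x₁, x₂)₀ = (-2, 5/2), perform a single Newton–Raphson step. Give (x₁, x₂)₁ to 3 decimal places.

(-4.867, 0.138)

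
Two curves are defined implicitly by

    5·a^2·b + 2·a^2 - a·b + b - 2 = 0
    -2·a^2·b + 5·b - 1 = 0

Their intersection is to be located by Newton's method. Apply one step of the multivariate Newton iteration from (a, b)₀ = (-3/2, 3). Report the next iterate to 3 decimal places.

(-1.445, 0.033)

At (-3/2, 3): F = (43.750, 0.500).
Jacobian J = [[10·a·b + 4·a - b, 5·a^2 - a + 1], [-4·a·b, -2·a^2 + 5]].
At the point, J = [[-54.000, 13.750], [18.000, 0.500]] (det J = -274.500).
Solving J·Δ = −F gives Δ = (0.055, -2.967).
Then the next iterate is (a, b)₁ = (-1.445, 0.033).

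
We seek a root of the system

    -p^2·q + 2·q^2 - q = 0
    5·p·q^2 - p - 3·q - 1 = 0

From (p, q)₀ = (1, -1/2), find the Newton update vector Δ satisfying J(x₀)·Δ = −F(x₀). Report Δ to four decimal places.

At (1, -1/2): F = (1.5000, 0.7500).
Jacobian J = [[-2·p·q, -p^2 + 4·q - 1], [5·q^2 - 1, 10·p·q - 3]].
At the point, J = [[1.0000, -4.0000], [0.2500, -8.0000]] (det J = -7.0000).
Solving J·Δ = −F gives Δ = (-1.2857, 0.0536).

(-1.2857, 0.0536)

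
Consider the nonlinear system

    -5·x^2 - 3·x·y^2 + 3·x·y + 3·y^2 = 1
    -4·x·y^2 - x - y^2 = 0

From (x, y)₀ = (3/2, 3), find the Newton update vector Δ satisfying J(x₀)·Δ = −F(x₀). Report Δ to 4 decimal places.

(-0.1839, -1.3737)

At (3/2, 3): F = (-12.2500, -64.5000).
Jacobian J = [[-10·x - 3·y^2 + 3·y, -6·x·y + 3·x + 6·y], [-4·y^2 - 1, -8·x·y - 2·y]].
At the point, J = [[-33.0000, -4.5000], [-37.0000, -42.0000]] (det J = 1219.5000).
Solving J·Δ = −F gives Δ = (-0.1839, -1.3737).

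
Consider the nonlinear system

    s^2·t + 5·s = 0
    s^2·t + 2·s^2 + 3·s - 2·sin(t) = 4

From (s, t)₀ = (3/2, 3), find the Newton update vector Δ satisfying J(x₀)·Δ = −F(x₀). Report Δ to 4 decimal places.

(-1.8416, 5.1257)

At (3/2, 3): F = (14.2500, 11.467760).
Jacobian J = [[2·s·t + 5, s^2], [2·s·t + 4·s + 3, s^2 - 2·cos(t)]].
At the point, J = [[14.0000, 2.2500], [18.0000, 4.229985]] (det J = 18.719790).
Solving J·Δ = −F gives Δ = (-1.8416, 5.1257).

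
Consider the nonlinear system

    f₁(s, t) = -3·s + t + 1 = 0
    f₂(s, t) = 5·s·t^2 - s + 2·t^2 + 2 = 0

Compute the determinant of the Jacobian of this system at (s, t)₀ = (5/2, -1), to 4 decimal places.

83.0000

J = [[-3, 1], [5·t^2 - 1, 10·s·t + 4·t]].
At the point, J = [[-3.0000, 1.0000], [4.0000, -29.0000]].
det J = 83.0000.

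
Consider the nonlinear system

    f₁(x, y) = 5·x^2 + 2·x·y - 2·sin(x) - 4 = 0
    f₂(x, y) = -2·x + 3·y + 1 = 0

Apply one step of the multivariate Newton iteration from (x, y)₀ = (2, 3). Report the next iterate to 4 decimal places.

(1.3837, 0.5891)

At (2, 3): F = (26.181405, 6.0000).
Jacobian J = [[10·x + 2·y - 2·cos(x), 2·x], [-2, 3]].
At the point, J = [[26.832294, 4.0000], [-2.0000, 3.0000]] (det J = 88.496881).
Solving J·Δ = −F gives Δ = (-0.6163, -2.4109).
Then the next iterate is (x, y)₁ = (1.3837, 0.5891).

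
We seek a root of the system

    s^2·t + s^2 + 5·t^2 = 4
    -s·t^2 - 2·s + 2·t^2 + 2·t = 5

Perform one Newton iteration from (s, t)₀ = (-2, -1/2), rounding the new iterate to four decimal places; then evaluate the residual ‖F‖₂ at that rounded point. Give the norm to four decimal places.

0.1887

At (-2, -1/2): F = (-0.7500, -1.0000).
Jacobian J = [[2·s·t + 2·s, s^2 + 10·t], [-t^2 - 2, -2·s·t + 4·t + 2]].
At the point, J = [[-2.0000, -1.0000], [-2.2500, -2.0000]] (det J = 1.7500).
Solving J·Δ = −F gives Δ = (-0.2857, -0.1786).
Then the next iterate is (s, t)₁ = (-2.2857, -0.6786).
Re-evaluating at (-2.2857, -0.6786): F = (-0.018380, 0.187756), so ‖F‖₂ = 0.1887.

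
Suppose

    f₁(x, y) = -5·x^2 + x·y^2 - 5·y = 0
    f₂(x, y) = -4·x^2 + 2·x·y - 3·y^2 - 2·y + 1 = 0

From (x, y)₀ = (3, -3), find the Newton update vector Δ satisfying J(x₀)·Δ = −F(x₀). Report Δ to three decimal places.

(-1.535, 1.271)

At (3, -3): F = (-3.000, -74.000).
Jacobian J = [[-10·x + y^2, 2·x·y - 5], [-8·x + 2·y, 2·x - 6·y - 2]].
At the point, J = [[-21.000, -23.000], [-30.000, 22.000]] (det J = -1152.000).
Solving J·Δ = −F gives Δ = (-1.535, 1.271).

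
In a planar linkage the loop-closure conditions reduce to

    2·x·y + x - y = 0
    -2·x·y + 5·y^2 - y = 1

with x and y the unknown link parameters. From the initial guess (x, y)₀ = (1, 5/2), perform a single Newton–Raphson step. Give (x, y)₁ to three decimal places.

At (1, 5/2): F = (3.500, 22.750).
Jacobian J = [[2·y + 1, 2·x - 1], [-2·y, -2·x + 10·y - 1]].
At the point, J = [[6.000, 1.000], [-5.000, 22.000]] (det J = 137.000).
Solving J·Δ = −F gives Δ = (-0.396, -1.124).
Then the next iterate is (x, y)₁ = (0.604, 1.376).

(0.604, 1.376)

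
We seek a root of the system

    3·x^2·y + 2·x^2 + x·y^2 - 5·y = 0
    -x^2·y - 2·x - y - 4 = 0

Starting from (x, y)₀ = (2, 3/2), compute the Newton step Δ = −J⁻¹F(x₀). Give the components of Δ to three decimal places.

(2.322, -6.815)

At (2, 3/2): F = (23.000, -15.500).
Jacobian J = [[6·x·y + 4·x + y^2, 3·x^2 + 2·x·y - 5], [-2·x·y - 2, -x^2 - 1]].
At the point, J = [[28.250, 13.000], [-8.000, -5.000]] (det J = -37.250).
Solving J·Δ = −F gives Δ = (2.322, -6.815).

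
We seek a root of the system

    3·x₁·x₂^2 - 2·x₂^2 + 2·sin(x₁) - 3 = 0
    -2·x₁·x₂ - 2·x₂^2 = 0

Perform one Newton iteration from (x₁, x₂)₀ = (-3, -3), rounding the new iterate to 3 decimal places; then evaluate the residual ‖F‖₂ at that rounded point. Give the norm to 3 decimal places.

219.526

At (-3, -3): F = (-102.28224, -36.000).
Jacobian J = [[3·x₂^2 + 2·cos(x₁), 6·x₁·x₂ - 4·x₂], [-2·x₂, -2·x₁ - 4·x₂]].
At the point, J = [[25.02002, 66.000], [6.000, 18.000]] (det J = 54.36027).
Solving J·Δ = −F gives Δ = (-9.840, 5.280).
Then the next iterate is (x₁, x₂)₁ = (-12.840, 2.280).
Re-evaluating at (-12.840, 2.280): F = (-214.17962, 48.15360), so ‖F‖₂ = 219.526.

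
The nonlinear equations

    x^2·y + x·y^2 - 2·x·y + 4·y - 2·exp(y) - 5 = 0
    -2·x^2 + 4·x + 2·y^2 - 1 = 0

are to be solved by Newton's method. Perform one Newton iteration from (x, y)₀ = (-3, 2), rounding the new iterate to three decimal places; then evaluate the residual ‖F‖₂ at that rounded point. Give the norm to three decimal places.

36.688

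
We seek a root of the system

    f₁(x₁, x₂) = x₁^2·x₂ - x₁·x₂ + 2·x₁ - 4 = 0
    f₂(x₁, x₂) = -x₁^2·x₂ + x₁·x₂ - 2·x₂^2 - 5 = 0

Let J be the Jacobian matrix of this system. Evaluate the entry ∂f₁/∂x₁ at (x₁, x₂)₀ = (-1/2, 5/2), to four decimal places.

∂f₁/∂x₁ = 2·x₁·x₂ - x₂ + 2.
At (-1/2, 5/2) this is -3.0000.

-3.0000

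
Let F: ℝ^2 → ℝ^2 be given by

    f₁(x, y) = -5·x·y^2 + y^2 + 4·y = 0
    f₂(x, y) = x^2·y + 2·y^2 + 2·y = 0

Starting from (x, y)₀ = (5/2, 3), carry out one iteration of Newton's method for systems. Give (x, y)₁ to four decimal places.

(-12.0235, 11.6471)

At (5/2, 3): F = (-91.5000, 42.7500).
Jacobian J = [[-5·y^2, -10·x·y + 2·y + 4], [2·x·y, x^2 + 4·y + 2]].
At the point, J = [[-45.0000, -65.0000], [15.0000, 20.2500]] (det J = 63.7500).
Solving J·Δ = −F gives Δ = (-14.5235, 8.6471).
Then the next iterate is (x, y)₁ = (-12.0235, 11.6471).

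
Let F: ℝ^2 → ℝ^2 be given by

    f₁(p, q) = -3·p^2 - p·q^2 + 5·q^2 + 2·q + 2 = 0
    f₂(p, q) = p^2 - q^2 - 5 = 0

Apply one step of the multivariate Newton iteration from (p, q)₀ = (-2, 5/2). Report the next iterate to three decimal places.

At (-2, 5/2): F = (38.750, -7.250).
Jacobian J = [[-6·p - q^2, -2·p·q + 10·q + 2], [2·p, -2·q]].
At the point, J = [[5.750, 37.000], [-4.000, -5.000]] (det J = 119.250).
Solving J·Δ = −F gives Δ = (-0.625, -0.950).
Then the next iterate is (p, q)₁ = (-2.625, 1.550).

(-2.625, 1.550)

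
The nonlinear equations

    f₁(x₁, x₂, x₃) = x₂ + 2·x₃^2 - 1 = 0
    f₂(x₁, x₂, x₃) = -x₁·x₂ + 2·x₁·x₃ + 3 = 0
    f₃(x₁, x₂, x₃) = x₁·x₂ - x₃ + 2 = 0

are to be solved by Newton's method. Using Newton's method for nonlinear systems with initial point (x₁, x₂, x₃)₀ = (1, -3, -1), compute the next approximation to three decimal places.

(4.333, 9.667, 1.667)

At (1, -3, -1): F = (-2.000, 4.000, 0.000).
Jacobian J = [[0, 1, 4·x₃], [-x₂ + 2·x₃, -x₁, 2·x₁], [x₂, x₁, -1]].
At the point, J = [[0.000, 1.000, -4.000], [1.000, -1.000, 2.000], [-3.000, 1.000, -1.000]] (det J = 3.000).
Solving J·Δ = −F gives Δ = (3.333, 12.667, 2.667).
Then the next iterate is (x₁, x₂, x₃)₁ = (4.333, 9.667, 1.667).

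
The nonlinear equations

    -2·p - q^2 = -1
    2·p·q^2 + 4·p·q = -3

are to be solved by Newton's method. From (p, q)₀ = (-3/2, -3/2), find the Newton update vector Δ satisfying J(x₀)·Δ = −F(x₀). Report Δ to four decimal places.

At (-3/2, -3/2): F = (1.7500, 5.2500).
Jacobian J = [[-2, -2·q], [2·q^2 + 4·q, 4·p·q + 4·p]].
At the point, J = [[-2.0000, 3.0000], [-1.5000, 3.0000]] (det J = -1.5000).
Solving J·Δ = −F gives Δ = (-7.0000, -5.2500).

(-7.0000, -5.2500)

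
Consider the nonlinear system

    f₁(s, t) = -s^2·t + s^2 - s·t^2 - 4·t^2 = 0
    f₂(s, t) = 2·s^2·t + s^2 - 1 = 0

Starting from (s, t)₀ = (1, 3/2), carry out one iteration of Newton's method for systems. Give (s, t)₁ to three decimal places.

(0.798, 0.807)

At (1, 3/2): F = (-11.750, 3.000).
Jacobian J = [[-2·s·t + 2·s - t^2, -s^2 - 2·s·t - 8·t], [4·s·t + 2·s, 2·s^2]].
At the point, J = [[-3.250, -16.000], [8.000, 2.000]] (det J = 121.500).
Solving J·Δ = −F gives Δ = (-0.202, -0.693).
Then the next iterate is (s, t)₁ = (0.798, 0.807).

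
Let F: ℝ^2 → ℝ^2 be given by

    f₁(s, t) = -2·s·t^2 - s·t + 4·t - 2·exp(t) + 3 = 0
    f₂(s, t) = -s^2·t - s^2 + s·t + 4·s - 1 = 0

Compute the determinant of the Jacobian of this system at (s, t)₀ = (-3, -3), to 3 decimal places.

-140.095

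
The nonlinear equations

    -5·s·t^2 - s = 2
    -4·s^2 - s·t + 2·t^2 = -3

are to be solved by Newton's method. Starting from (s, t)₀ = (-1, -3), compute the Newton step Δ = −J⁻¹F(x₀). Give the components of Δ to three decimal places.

(0.077, 1.349)

At (-1, -3): F = (44.000, 14.000).
Jacobian J = [[-5·t^2 - 1, -10·s·t], [-8·s - t, -s + 4·t]].
At the point, J = [[-46.000, -30.000], [11.000, -11.000]] (det J = 836.000).
Solving J·Δ = −F gives Δ = (0.077, 1.349).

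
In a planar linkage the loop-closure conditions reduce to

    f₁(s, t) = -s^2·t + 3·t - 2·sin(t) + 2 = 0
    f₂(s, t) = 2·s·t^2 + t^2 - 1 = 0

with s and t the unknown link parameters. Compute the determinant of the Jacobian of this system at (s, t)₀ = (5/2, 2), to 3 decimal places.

J = [[-2·s·t, -s^2 - 2·cos(t) + 3], [2·t^2, 4·s·t + 2·t]].
At the point, J = [[-10.000, -2.41771], [8.000, 24.000]].
det J = -220.658.

-220.658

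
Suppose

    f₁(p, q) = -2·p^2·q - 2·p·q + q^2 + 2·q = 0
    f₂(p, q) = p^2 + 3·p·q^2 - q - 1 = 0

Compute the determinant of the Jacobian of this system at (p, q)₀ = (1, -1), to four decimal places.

-22.0000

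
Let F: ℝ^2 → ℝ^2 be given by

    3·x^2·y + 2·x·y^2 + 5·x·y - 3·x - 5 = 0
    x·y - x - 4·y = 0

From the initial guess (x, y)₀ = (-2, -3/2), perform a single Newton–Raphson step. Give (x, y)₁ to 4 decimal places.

At (-2, -3/2): F = (-11.0000, 11.0000).
Jacobian J = [[6·x·y + 2·y^2 + 5·y - 3, 3·x^2 + 4·x·y + 5·x], [y - 1, x - 4]].
At the point, J = [[12.0000, 14.0000], [-2.5000, -6.0000]] (det J = -37.0000).
Solving J·Δ = −F gives Δ = (-2.3784, 2.8243).
Then the next iterate is (x, y)₁ = (-4.3784, 1.3243).

(-4.3784, 1.3243)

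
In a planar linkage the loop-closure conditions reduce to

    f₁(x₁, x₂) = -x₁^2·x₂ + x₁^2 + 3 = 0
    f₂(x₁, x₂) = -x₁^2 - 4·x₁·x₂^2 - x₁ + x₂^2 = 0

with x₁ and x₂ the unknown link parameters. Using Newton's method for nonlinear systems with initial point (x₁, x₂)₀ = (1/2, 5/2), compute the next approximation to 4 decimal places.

At (1/2, 5/2): F = (2.6250, -7.0000).
Jacobian J = [[-2·x₁·x₂ + 2·x₁, -x₁^2], [-2·x₁ - 4·x₂^2 - 1, -8·x₁·x₂ + 2·x₂]].
At the point, J = [[-1.5000, -0.2500], [-27.0000, -5.0000]] (det J = 0.7500).
Solving J·Δ = −F gives Δ = (19.8333, -108.5000).
Then the next iterate is (x₁, x₂)₁ = (20.3333, -106.0000).

(20.3333, -106.0000)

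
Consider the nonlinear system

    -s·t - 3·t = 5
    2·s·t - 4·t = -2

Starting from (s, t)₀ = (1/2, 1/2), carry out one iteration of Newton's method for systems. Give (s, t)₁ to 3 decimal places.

At (1/2, 1/2): F = (-6.750, 0.500).
Jacobian J = [[-t, -s - 3], [2·t, 2·s - 4]].
At the point, J = [[-0.500, -3.500], [1.000, -3.000]] (det J = 5.000).
Solving J·Δ = −F gives Δ = (-4.400, -1.300).
Then the next iterate is (s, t)₁ = (-3.900, -0.800).

(-3.900, -0.800)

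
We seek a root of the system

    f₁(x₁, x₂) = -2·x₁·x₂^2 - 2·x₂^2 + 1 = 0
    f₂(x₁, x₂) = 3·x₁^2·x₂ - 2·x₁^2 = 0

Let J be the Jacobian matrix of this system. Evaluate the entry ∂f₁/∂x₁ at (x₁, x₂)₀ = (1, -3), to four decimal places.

-18.0000

∂f₁/∂x₁ = -2·x₂^2.
At (1, -3) this is -18.0000.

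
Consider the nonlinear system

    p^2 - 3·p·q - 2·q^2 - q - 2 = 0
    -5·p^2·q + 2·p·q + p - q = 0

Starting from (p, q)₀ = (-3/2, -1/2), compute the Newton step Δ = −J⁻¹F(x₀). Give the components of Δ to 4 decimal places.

(0.0497, 0.3772)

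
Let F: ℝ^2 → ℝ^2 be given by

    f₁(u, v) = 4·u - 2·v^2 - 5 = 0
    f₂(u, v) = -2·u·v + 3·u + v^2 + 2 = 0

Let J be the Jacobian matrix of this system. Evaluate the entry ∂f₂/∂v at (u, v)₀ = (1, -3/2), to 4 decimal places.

∂f₂/∂v = -2·u + 2·v.
At (1, -3/2) this is -5.0000.

-5.0000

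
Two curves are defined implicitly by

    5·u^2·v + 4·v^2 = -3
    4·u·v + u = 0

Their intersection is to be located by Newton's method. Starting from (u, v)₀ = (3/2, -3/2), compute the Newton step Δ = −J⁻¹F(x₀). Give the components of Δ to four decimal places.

(-0.2514, 1.0405)

At (3/2, -3/2): F = (-4.8750, -7.5000).
Jacobian J = [[10·u·v, 5·u^2 + 8·v], [4·v + 1, 4·u]].
At the point, J = [[-22.5000, -0.7500], [-5.0000, 6.0000]] (det J = -138.7500).
Solving J·Δ = −F gives Δ = (-0.2514, 1.0405).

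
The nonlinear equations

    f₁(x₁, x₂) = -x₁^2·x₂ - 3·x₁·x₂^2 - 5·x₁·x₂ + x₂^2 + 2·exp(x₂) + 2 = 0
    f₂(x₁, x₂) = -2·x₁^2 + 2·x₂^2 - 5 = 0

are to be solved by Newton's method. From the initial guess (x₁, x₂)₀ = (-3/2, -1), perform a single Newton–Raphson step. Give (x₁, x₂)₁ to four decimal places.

(-0.0463, -0.6945)

At (-3/2, -1): F = (2.985759, -7.5000).
Jacobian J = [[-2·x₁·x₂ - 3·x₂^2 - 5·x₂, -x₁^2 - 6·x₁·x₂ - 5·x₁ + 2·x₂ + 2·exp(x₂)], [-4·x₁, 4·x₂]].
At the point, J = [[-1.0000, -5.014241], [6.0000, -4.0000]] (det J = 34.085447).
Solving J·Δ = −F gives Δ = (1.4537, 0.3055).
Then the next iterate is (x₁, x₂)₁ = (-0.0463, -0.6945).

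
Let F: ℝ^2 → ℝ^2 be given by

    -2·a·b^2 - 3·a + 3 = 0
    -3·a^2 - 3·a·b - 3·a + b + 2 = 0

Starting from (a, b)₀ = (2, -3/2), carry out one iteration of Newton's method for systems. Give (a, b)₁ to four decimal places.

(1.0092, -1.1193)

At (2, -3/2): F = (-12.0000, -8.5000).
Jacobian J = [[-2·b^2 - 3, -4·a·b], [-6·a - 3·b - 3, -3·a + 1]].
At the point, J = [[-7.5000, 12.0000], [-10.5000, -5.0000]] (det J = 163.5000).
Solving J·Δ = −F gives Δ = (-0.9908, 0.3807).
Then the next iterate is (a, b)₁ = (1.0092, -1.1193).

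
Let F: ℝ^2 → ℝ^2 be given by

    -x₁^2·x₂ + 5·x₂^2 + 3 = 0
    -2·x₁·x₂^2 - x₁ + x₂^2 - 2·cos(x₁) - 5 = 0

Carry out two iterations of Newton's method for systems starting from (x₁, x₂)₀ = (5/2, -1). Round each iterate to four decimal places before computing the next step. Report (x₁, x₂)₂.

(6.0876, 0.2511)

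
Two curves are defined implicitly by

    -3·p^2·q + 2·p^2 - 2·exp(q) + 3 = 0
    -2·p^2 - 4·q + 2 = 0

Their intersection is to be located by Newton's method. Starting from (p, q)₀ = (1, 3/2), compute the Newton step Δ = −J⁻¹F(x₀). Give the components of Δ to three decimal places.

(-1.362, -0.138)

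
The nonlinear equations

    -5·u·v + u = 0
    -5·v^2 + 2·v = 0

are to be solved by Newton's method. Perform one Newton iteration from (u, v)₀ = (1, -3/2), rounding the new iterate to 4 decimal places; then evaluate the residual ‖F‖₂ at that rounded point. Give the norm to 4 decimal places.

4.1060

At (1, -3/2): F = (8.5000, -14.2500).
Jacobian J = [[-5·v + 1, -5·u], [0, -10·v + 2]].
At the point, J = [[8.5000, -5.0000], [0.0000, 17.0000]] (det J = 144.5000).
Solving J·Δ = −F gives Δ = (-0.5069, 0.8382).
Then the next iterate is (u, v)₁ = (0.4931, -0.6618).
Re-evaluating at (0.4931, -0.6618): F = (2.124768, -3.513496), so ‖F‖₂ = 4.1060.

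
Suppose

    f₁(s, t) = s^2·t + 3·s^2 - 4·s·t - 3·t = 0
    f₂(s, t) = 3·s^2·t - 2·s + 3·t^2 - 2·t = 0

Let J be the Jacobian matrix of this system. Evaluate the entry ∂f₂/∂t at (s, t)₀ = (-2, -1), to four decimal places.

∂f₂/∂t = 3·s^2 + 6·t - 2.
At (-2, -1) this is 4.0000.

4.0000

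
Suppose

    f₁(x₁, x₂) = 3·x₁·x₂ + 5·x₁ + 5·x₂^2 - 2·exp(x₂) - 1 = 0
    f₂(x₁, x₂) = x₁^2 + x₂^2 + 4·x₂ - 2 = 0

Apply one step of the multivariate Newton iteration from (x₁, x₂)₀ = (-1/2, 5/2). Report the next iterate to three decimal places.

At (-1/2, 5/2): F = (-0.36499, 14.500).
Jacobian J = [[3·x₂ + 5, 3·x₁ + 10·x₂ - 2·exp(x₂)], [2·x₁, 2·x₂ + 4]].
At the point, J = [[12.500, -0.86499], [-1.000, 9.000]] (det J = 111.63501).
Solving J·Δ = −F gives Δ = (-0.083, -1.620).
Then the next iterate is (x₁, x₂)₁ = (-0.583, 0.880).

(-0.583, 0.880)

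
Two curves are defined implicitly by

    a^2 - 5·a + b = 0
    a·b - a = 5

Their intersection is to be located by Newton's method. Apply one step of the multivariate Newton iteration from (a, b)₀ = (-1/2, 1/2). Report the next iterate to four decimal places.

At (-1/2, 1/2): F = (3.2500, -4.7500).
Jacobian J = [[2·a - 5, 1], [b - 1, a]].
At the point, J = [[-6.0000, 1.0000], [-0.5000, -0.5000]] (det J = 3.5000).
Solving J·Δ = −F gives Δ = (-0.8929, -8.6071).
Then the next iterate is (a, b)₁ = (-1.3929, -8.1071).

(-1.3929, -8.1071)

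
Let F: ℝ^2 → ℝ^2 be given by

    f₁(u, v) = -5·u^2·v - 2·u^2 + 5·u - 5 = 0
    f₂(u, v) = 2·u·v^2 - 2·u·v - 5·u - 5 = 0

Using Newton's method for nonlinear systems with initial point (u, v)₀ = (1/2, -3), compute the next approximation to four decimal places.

At (1/2, -3): F = (0.7500, 4.5000).
Jacobian J = [[-10·u·v - 4·u + 5, -5·u^2], [2·v^2 - 2·v - 5, 4·u·v - 2·u]].
At the point, J = [[18.0000, -1.2500], [19.0000, -7.0000]] (det J = -102.2500).
Solving J·Δ = −F gives Δ = (0.0037, 0.6528).
Then the next iterate is (u, v)₁ = (0.5037, -2.3472).

(0.5037, -2.3472)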